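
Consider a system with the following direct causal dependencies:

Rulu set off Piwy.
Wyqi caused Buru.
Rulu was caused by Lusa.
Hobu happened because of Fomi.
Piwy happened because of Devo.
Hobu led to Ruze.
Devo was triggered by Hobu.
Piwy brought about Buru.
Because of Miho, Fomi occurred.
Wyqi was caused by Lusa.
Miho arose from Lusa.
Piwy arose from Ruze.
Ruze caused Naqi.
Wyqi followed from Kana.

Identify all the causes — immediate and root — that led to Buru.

Immediate causes of Buru: Wyqi, Piwy.
Further upstream: Lusa, Miho, Fomi, Rulu, Hobu, Ruze, Devo, Kana.

Devo, Fomi, Hobu, Kana, Lusa, Miho, Piwy, Rulu, Ruze, Wyqi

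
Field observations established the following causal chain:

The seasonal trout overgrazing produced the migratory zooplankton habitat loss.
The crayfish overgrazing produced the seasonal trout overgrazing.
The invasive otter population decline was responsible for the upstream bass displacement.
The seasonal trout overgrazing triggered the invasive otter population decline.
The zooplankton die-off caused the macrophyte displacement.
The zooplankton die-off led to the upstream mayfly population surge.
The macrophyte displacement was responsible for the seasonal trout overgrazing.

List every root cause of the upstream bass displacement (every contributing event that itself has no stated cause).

Tracing upstream from the upstream bass displacement: the upstream bass displacement ← the invasive otter population decline ← the seasonal trout overgrazing ← the macrophyte displacement ← the zooplankton die-off.
A separate upstream branch: the upstream bass displacement ← the invasive otter population decline ← the seasonal trout overgrazing ← the crayfish overgrazing.
Each of those chain origins has no stated cause.

the crayfish overgrazing, the zooplankton die-off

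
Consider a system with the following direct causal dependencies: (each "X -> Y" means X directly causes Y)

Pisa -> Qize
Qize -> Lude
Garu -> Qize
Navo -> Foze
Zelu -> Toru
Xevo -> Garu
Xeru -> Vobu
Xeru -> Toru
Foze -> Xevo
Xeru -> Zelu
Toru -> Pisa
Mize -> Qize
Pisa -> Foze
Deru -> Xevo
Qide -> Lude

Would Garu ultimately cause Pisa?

Garu leads to Qize, Lude; Pisa is not among them.

No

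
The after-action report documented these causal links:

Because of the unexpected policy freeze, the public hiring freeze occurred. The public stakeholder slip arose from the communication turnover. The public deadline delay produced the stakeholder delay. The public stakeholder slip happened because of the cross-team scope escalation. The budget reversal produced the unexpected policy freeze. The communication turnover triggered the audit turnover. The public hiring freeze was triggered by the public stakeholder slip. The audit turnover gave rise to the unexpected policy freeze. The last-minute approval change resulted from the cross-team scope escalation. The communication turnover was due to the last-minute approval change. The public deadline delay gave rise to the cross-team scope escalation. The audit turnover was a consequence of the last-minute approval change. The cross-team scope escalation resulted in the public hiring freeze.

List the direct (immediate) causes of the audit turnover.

Upstream contributors include the public deadline delay, the cross-team scope escalation, but only the communication turnover, the last-minute approval change feed directly into the audit turnover.

the communication turnover, the last-minute approval change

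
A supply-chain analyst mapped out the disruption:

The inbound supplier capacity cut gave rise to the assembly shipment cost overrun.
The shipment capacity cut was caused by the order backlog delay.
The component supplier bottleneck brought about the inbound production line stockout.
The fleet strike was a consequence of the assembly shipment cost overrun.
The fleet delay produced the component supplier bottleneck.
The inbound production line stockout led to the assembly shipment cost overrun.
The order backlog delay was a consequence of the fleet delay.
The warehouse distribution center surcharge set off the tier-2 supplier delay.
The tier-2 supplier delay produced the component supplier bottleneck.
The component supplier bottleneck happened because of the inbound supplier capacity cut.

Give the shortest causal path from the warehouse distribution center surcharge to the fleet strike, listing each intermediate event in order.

the warehouse distribution center surcharge → the tier-2 supplier delay → the component supplier bottleneck → the inbound production line stockout → the assembly shipment cost overrun → the fleet strike

the warehouse distribution center surcharge → the tier-2 supplier delay
the tier-2 supplier delay → the component supplier bottleneck
the component supplier bottleneck → the inbound production line stockout
the inbound production line stockout → the assembly shipment cost overrun
the assembly shipment cost overrun → the fleet strike
Length: 5 steps.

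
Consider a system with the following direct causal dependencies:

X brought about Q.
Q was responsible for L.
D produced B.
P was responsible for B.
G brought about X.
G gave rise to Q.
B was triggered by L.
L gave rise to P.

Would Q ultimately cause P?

There is a causal chain: Q → L → P.

Yes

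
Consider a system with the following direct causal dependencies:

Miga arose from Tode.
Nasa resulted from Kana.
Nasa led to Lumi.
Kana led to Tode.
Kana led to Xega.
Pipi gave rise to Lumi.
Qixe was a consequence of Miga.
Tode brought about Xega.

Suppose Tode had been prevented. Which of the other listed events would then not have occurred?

Miga, Qixe

Downstream of Tode: Xega, Miga, Qixe.
Of those, still caused via another path: Xega.
The remainder have no surviving cause.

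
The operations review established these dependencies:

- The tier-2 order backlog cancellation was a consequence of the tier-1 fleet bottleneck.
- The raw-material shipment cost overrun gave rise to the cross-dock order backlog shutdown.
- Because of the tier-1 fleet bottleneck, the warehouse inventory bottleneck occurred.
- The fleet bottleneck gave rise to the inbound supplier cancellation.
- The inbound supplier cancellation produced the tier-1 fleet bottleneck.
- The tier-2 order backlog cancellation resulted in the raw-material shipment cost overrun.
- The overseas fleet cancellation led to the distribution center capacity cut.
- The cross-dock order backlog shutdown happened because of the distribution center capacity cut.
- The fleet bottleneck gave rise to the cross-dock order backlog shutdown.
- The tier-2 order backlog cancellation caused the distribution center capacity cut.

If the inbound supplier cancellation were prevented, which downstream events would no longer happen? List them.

Downstream of the inbound supplier cancellation: the tier-1 fleet bottleneck, the warehouse inventory bottleneck, the tier-2 order backlog cancellation, the distribution center capacity cut, the raw-material shipment cost overrun, the cross-dock order backlog shutdown.
Of those, still caused via another path: the distribution center capacity cut, the cross-dock order backlog shutdown.
The remainder have no surviving cause.

the raw-material shipment cost overrun, the tier-1 fleet bottleneck, the tier-2 order backlog cancellation, the warehouse inventory bottleneck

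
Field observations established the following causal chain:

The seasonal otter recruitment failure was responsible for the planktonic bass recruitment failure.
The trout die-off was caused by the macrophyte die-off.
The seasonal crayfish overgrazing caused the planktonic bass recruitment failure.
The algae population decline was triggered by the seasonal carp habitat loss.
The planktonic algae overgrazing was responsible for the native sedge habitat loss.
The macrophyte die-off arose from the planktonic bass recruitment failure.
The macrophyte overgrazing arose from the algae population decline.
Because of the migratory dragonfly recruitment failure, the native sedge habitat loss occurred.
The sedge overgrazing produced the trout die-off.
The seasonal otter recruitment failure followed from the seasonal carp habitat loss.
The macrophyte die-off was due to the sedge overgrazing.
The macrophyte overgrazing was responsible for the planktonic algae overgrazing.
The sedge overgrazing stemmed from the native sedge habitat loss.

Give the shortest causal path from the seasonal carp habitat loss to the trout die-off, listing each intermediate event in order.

the seasonal carp habitat loss → the seasonal otter recruitment failure → the planktonic bass recruitment failure → the macrophyte die-off → the trout die-off

the seasonal carp habitat loss → the seasonal otter recruitment failure
the seasonal otter recruitment failure → the planktonic bass recruitment failure
the planktonic bass recruitment failure → the macrophyte die-off
the macrophyte die-off → the trout die-off
Length: 4 steps.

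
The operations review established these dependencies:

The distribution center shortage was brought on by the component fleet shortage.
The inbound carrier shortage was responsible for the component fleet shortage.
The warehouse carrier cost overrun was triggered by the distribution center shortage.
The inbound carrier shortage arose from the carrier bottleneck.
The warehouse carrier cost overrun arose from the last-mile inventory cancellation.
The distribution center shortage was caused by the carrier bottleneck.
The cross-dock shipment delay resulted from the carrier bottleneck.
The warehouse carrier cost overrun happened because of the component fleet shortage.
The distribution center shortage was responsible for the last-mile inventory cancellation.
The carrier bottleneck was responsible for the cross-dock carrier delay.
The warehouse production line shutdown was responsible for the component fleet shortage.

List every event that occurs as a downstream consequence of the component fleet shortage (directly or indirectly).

Direct effects: the distribution center shortage, the warehouse carrier cost overrun.
2 steps out: the last-mile inventory cancellation.
Not reachable from it: the carrier bottleneck, the cross-dock shipment delay, the inbound carrier shortage, the cross-dock carrier delay, the warehouse production line shutdown.

the distribution center shortage, the last-mile inventory cancellation, the warehouse carrier cost overrun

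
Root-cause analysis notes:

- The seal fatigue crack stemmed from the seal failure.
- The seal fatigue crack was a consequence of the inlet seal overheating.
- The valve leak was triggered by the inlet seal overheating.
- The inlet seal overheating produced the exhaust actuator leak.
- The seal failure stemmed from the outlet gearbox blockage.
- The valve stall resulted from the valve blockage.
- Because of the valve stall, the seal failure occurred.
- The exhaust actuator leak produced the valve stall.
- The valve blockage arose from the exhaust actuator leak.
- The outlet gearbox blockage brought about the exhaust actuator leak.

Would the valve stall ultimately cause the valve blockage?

No

The valve stall leads to the seal failure, the seal fatigue crack; the valve blockage is not among them.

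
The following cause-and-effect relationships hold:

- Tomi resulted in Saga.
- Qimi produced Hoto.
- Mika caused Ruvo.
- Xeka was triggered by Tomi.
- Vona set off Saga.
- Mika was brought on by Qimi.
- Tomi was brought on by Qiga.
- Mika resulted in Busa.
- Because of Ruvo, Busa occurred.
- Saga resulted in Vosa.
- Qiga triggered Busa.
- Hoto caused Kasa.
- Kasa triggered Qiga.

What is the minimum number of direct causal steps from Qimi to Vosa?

6

Shortest chain: Qimi → Hoto → Kasa → Qiga → Tomi → Saga → Vosa.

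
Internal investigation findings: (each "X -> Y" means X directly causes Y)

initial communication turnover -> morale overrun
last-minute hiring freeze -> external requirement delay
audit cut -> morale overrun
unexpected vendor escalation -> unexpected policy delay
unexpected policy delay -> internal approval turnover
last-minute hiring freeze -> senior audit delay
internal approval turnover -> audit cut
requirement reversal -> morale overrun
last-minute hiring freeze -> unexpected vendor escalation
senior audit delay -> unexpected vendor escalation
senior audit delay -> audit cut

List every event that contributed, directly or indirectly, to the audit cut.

the internal approval turnover, the last-minute hiring freeze, the senior audit delay, the unexpected policy delay, the unexpected vendor escalation

Immediate causes of the audit cut: the senior audit delay, the internal approval turnover.
Further upstream: the last-minute hiring freeze, the unexpected vendor escalation, the unexpected policy delay.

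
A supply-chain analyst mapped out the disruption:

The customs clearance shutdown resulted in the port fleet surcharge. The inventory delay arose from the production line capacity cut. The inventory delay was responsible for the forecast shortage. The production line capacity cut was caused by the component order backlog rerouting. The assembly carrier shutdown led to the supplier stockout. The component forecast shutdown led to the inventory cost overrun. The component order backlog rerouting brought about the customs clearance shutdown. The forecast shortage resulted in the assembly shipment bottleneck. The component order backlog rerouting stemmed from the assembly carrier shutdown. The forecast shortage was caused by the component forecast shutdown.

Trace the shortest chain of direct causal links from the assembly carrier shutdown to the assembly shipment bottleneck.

the assembly carrier shutdown → the component order backlog rerouting → the production line capacity cut → the inventory delay → the forecast shortage → the assembly shipment bottleneck

the assembly carrier shutdown → the component order backlog rerouting
the component order backlog rerouting → the production line capacity cut
the production line capacity cut → the inventory delay
the inventory delay → the forecast shortage
the forecast shortage → the assembly shipment bottleneck
Length: 5 steps.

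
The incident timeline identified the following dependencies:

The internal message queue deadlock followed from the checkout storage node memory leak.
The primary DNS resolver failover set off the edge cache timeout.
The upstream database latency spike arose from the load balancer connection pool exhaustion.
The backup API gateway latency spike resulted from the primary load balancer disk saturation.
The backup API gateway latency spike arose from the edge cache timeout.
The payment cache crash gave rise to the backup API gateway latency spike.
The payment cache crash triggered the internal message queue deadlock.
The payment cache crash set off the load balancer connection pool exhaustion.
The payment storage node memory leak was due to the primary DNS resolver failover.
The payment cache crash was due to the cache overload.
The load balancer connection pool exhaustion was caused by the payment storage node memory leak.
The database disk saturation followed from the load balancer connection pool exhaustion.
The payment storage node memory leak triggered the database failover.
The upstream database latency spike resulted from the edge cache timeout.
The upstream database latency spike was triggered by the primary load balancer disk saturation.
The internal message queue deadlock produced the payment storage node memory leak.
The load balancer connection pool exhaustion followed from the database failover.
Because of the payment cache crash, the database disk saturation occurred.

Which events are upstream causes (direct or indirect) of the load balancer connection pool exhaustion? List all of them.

Immediate causes of the load balancer connection pool exhaustion: the payment cache crash, the payment storage node memory leak, the database failover.
Further upstream: the checkout storage node memory leak, the cache overload, the primary DNS resolver failover, the internal message queue deadlock.

the cache overload, the checkout storage node memory leak, the database failover, the internal message queue deadlock, the payment cache crash, the payment storage node memory leak, the primary DNS resolver failover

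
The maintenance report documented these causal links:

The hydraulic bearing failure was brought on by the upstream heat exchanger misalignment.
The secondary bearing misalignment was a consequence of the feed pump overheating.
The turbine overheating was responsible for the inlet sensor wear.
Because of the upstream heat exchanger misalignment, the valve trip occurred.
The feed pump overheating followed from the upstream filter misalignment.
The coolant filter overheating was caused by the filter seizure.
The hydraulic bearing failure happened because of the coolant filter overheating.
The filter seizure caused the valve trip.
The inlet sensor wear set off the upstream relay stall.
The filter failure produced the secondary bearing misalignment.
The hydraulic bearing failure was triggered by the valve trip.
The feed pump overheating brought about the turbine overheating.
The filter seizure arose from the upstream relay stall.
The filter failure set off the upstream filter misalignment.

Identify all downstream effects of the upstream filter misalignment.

Direct effects: the feed pump overheating.
2 steps out: the turbine overheating, the secondary bearing misalignment.
3 steps out: the inlet sensor wear.
4 steps out: the upstream relay stall.
5 steps out: the filter seizure.
6 steps out: the coolant filter overheating, the valve trip.
7 steps out: the hydraulic bearing failure.
Not reachable from it: the filter failure, the upstream heat exchanger misalignment.

the coolant filter overheating, the feed pump overheating, the filter seizure, the hydraulic bearing failure, the inlet sensor wear, the secondary bearing misalignment, the turbine overheating, the upstream relay stall, the valve trip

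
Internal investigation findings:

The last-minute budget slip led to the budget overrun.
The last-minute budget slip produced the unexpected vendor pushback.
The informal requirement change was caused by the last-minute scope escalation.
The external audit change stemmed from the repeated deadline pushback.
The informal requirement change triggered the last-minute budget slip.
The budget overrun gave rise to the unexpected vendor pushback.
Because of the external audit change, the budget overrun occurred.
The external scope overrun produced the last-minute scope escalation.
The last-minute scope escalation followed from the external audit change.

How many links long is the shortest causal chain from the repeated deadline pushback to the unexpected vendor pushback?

3

Shortest chain: the repeated deadline pushback → the external audit change → the budget overrun → the unexpected vendor pushback.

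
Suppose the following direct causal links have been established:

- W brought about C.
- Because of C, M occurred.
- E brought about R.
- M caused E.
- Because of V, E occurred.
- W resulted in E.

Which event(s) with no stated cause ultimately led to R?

V, W

Tracing upstream from R: R ← E ← W.
A separate upstream branch: R ← E ← V.
Each of those chain origins has no stated cause.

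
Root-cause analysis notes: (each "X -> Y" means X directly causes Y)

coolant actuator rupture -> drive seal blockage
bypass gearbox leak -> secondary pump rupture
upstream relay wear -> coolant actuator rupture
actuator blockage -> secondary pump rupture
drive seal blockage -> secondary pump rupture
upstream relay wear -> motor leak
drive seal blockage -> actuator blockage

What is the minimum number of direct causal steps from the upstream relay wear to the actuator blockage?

3

Shortest chain: the upstream relay wear → the coolant actuator rupture → the drive seal blockage → the actuator blockage.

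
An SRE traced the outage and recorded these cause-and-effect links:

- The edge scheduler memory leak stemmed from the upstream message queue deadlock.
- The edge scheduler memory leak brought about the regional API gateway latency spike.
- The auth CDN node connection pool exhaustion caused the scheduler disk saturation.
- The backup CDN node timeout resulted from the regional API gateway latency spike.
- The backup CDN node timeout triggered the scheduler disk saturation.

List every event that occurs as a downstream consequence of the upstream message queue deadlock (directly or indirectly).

the backup CDN node timeout, the edge scheduler memory leak, the regional API gateway latency spike, the scheduler disk saturation

Direct effects: the edge scheduler memory leak.
2 steps out: the regional API gateway latency spike.
3 steps out: the backup CDN node timeout.
4 steps out: the scheduler disk saturation.
Not reachable from it: the auth CDN node connection pool exhaustion.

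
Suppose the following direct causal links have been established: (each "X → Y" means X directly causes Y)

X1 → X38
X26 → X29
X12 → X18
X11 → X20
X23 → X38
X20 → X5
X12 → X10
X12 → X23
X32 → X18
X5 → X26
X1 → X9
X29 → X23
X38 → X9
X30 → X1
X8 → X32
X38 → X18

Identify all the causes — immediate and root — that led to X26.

Immediate cause of X26: X5.
Further upstream: X11, X20.

X11, X20, X5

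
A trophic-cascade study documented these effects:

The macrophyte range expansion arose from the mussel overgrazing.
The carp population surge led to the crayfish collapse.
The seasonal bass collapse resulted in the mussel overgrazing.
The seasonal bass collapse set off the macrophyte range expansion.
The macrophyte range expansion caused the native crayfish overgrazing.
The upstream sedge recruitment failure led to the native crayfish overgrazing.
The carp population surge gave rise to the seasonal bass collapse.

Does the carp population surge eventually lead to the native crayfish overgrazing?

Yes

There is a causal chain: the carp population surge → the seasonal bass collapse → the macrophyte range expansion → the native crayfish overgrazing.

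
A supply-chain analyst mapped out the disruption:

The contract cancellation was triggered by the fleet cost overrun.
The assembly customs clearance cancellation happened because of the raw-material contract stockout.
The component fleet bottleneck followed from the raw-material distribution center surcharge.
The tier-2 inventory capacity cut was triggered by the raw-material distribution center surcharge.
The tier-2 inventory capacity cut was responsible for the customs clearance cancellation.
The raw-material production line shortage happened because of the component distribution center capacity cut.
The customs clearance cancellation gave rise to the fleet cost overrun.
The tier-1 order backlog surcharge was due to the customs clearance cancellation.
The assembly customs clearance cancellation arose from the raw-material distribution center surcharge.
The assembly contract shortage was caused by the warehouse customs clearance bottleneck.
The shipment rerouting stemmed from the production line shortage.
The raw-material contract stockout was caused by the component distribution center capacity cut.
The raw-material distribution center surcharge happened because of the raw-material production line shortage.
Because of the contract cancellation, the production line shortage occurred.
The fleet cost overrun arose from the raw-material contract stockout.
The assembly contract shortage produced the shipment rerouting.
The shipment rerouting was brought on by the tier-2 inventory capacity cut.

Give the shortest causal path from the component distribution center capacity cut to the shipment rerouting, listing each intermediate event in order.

the component distribution center capacity cut → the raw-material production line shortage
the raw-material production line shortage → the raw-material distribution center surcharge
the raw-material distribution center surcharge → the tier-2 inventory capacity cut
the tier-2 inventory capacity cut → the shipment rerouting
Length: 4 steps.

the component distribution center capacity cut → the raw-material production line shortage → the raw-material distribution center surcharge → the tier-2 inventory capacity cut → the shipment rerouting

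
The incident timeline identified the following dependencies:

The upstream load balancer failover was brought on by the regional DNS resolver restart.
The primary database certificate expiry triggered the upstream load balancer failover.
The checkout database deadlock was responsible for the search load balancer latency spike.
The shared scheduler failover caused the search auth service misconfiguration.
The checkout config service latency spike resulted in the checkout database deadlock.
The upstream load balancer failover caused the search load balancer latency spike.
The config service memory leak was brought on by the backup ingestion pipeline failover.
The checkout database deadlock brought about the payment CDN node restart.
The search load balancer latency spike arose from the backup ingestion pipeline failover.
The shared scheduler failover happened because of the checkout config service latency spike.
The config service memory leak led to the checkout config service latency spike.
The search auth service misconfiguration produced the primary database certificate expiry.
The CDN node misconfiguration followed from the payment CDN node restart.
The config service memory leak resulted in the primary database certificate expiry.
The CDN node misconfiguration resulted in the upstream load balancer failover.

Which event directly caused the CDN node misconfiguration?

Upstream contributors include the backup ingestion pipeline failover, the config service memory leak, the checkout config service latency spike, the checkout database deadlock, but only the payment CDN node restart feeds directly into the CDN node misconfiguration.

the payment CDN node restart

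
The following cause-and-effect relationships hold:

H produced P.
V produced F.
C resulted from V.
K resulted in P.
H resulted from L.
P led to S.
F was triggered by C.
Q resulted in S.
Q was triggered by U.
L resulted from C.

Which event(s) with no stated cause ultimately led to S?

K, U, V

Tracing upstream from S: S ← P ← H ← L ← C ← V.
A separate upstream branch: S ← Q ← U.
A separate upstream branch: S ← P ← K.
Each of those chain origins has no stated cause.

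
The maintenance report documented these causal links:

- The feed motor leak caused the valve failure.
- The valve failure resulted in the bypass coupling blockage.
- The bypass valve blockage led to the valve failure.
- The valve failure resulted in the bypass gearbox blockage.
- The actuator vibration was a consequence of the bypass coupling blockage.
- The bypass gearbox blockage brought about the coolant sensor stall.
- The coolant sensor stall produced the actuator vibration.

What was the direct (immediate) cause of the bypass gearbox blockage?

the valve failure

Upstream contributors include the bypass valve blockage, the feed motor leak, but only the valve failure feeds directly into the bypass gearbox blockage.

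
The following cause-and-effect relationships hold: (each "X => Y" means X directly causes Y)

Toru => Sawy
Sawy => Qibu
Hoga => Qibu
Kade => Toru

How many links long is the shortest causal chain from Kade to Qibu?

Shortest chain: Kade → Toru → Sawy → Qibu.

3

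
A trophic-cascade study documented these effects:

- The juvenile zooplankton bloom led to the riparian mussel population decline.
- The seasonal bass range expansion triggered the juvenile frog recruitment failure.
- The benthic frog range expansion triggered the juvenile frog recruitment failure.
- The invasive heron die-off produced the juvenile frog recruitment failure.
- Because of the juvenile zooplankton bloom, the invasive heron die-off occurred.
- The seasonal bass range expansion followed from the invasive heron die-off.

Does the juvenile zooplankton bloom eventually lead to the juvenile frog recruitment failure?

Yes

There is a causal chain: the juvenile zooplankton bloom → the invasive heron die-off → the juvenile frog recruitment failure.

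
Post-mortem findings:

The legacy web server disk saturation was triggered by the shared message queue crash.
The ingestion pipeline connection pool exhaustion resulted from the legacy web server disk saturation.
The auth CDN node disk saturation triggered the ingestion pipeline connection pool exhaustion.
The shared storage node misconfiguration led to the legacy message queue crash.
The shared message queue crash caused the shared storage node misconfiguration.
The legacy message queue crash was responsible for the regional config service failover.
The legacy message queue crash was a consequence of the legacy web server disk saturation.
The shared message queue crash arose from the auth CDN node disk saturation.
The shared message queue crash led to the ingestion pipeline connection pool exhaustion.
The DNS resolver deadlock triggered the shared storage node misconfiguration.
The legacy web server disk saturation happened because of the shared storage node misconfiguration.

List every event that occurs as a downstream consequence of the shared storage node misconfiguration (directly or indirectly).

Direct effects: the legacy web server disk saturation, the legacy message queue crash.
2 steps out: the regional config service failover, the ingestion pipeline connection pool exhaustion.
Not reachable from it: the auth CDN node disk saturation, the shared message queue crash, the DNS resolver deadlock.

the ingestion pipeline connection pool exhaustion, the legacy message queue crash, the legacy web server disk saturation, the regional config service failover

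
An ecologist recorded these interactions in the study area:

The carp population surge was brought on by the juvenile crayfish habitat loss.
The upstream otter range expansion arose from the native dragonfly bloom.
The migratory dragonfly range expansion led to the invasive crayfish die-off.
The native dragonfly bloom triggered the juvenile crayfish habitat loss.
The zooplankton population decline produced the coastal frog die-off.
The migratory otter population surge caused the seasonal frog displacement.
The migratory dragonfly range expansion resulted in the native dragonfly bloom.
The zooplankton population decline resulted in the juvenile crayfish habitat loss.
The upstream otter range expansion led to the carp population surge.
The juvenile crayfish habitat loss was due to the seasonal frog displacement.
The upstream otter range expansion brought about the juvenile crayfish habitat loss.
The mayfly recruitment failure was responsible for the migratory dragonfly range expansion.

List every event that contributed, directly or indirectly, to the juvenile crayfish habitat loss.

the mayfly recruitment failure, the migratory dragonfly range expansion, the migratory otter population surge, the native dragonfly bloom, the seasonal frog displacement, the upstream otter range expansion, the zooplankton population decline

Immediate causes of the juvenile crayfish habitat loss: the zooplankton population decline, the native dragonfly bloom, the seasonal frog displacement, the upstream otter range expansion.
Further upstream: the mayfly recruitment failure, the migratory dragonfly range expansion, the migratory otter population surge.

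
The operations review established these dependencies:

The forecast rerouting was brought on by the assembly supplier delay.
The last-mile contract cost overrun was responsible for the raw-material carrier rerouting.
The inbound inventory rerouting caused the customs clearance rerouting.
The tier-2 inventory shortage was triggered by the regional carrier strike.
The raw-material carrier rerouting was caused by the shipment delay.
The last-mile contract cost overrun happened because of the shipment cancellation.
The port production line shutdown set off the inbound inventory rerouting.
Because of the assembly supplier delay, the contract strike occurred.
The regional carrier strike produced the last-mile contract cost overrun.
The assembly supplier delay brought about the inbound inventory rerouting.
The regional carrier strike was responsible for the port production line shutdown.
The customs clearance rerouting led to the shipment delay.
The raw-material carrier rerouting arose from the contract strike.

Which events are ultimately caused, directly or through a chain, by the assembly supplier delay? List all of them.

Direct effects: the contract strike, the inbound inventory rerouting, the forecast rerouting.
2 steps out: the customs clearance rerouting, the raw-material carrier rerouting.
3 steps out: the shipment delay.
Not reachable from it: the regional carrier strike, the tier-2 inventory shortage, the port production line shutdown, the shipment cancellation, the last-mile contract cost overrun.

the contract strike, the customs clearance rerouting, the forecast rerouting, the inbound inventory rerouting, the raw-material carrier rerouting, the shipment delay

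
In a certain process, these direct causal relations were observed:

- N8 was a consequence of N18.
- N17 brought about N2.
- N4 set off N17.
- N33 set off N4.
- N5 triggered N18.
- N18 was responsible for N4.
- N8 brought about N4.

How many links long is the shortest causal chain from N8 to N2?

3

Shortest chain: N8 → N4 → N17 → N2.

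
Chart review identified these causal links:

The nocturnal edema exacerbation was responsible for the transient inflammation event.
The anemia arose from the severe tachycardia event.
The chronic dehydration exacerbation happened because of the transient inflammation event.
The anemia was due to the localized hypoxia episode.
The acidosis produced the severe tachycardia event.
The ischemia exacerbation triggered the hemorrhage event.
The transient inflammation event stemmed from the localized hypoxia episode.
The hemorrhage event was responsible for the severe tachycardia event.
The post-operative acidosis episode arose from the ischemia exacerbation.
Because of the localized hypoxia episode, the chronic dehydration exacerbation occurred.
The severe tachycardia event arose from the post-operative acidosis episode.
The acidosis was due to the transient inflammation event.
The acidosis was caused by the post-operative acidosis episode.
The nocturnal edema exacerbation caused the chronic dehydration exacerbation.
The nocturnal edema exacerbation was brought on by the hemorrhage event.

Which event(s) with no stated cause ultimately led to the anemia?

the ischemia exacerbation, the localized hypoxia episode

Tracing upstream from the anemia: the anemia ← the severe tachycardia event ← the post-operative acidosis episode ← the ischemia exacerbation.
A separate upstream branch: the anemia ← the localized hypoxia episode.
Each of those chain origins has no stated cause.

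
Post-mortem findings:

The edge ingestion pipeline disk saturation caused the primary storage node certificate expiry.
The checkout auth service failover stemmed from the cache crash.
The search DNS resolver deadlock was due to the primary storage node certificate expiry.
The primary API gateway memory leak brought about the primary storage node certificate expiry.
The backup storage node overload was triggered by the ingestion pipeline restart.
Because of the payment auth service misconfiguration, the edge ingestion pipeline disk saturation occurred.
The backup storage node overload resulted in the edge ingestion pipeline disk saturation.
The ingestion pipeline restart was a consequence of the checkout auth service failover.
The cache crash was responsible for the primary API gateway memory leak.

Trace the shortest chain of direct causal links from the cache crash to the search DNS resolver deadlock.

the cache crash → the primary API gateway memory leak → the primary storage node certificate expiry → the search DNS resolver deadlock

the cache crash → the primary API gateway memory leak
the primary API gateway memory leak → the primary storage node certificate expiry
the primary storage node certificate expiry → the search DNS resolver deadlock
Length: 3 steps.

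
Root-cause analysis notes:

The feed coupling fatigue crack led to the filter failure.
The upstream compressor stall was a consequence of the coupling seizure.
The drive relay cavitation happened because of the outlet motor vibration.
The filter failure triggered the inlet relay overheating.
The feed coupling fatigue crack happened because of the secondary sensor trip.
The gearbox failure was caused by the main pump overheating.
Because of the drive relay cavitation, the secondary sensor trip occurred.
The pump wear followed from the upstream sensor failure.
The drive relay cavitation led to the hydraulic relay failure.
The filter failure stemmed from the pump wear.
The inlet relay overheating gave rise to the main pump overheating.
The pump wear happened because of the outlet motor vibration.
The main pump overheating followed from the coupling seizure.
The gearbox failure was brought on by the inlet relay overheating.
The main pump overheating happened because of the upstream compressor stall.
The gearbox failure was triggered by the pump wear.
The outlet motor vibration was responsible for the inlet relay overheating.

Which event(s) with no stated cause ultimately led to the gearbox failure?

Tracing upstream from the gearbox failure: the gearbox failure ← the pump wear ← the outlet motor vibration.
A separate upstream branch: the gearbox failure ← the pump wear ← the upstream sensor failure.
A separate upstream branch: the gearbox failure ← the main pump overheating ← the coupling seizure.
Each of those chain origins has no stated cause.

the coupling seizure, the outlet motor vibration, the upstream sensor failure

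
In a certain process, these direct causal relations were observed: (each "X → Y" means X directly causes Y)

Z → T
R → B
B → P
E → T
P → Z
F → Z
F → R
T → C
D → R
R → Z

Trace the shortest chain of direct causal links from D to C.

D → R
R → Z
Z → T
T → C
Length: 4 steps.

D → R → Z → T → C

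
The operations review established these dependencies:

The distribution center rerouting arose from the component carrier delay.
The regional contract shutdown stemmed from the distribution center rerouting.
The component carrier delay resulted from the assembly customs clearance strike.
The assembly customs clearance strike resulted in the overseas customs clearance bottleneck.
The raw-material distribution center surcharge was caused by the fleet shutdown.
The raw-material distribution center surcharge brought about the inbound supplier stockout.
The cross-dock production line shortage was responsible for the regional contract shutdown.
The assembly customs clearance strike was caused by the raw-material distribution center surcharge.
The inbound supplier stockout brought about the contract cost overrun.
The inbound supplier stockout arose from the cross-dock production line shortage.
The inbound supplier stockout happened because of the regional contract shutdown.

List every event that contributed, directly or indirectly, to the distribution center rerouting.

the assembly customs clearance strike, the component carrier delay, the fleet shutdown, the raw-material distribution center surcharge

Immediate cause of the distribution center rerouting: the component carrier delay.
Further upstream: the fleet shutdown, the raw-material distribution center surcharge, the assembly customs clearance strike.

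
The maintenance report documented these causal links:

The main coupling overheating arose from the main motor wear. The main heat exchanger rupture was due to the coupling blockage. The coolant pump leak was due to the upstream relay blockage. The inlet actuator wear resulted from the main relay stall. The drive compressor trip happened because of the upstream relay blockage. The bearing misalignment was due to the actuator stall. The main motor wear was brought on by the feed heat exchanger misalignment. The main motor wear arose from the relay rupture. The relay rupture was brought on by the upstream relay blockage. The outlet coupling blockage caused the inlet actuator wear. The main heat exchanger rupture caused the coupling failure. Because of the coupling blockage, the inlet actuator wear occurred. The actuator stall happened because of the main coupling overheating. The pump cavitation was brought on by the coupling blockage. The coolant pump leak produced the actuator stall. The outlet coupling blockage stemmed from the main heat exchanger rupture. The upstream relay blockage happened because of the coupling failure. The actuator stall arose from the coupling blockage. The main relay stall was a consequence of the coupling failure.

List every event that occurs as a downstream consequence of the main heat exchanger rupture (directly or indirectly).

Direct effects: the coupling failure, the outlet coupling blockage.
2 steps out: the upstream relay blockage, the main relay stall, the inlet actuator wear.
3 steps out: the relay rupture, the drive compressor trip, the coolant pump leak.
4 steps out: the main motor wear, the actuator stall.
5 steps out: the main coupling overheating, the bearing misalignment.
Not reachable from it: the coupling blockage, the pump cavitation, the feed heat exchanger misalignment.

the actuator stall, the bearing misalignment, the coolant pump leak, the coupling failure, the drive compressor trip, the inlet actuator wear, the main coupling overheating, the main motor wear, the main relay stall, the outlet coupling blockage, the relay rupture, the upstream relay blockage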